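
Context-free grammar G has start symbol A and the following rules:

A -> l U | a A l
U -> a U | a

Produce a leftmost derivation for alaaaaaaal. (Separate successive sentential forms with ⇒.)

A ⇒ aAl   [A -> a A l]
aAl ⇒ alUl   [A -> l U]
alUl ⇒ alaUl   [U -> a U]
alaUl ⇒ alaaUl   [U -> a U]
alaaUl ⇒ alaaaUl   [U -> a U]
alaaaUl ⇒ alaaaaUl   [U -> a U]
alaaaaUl ⇒ alaaaaaUl   [U -> a U]
alaaaaaUl ⇒ alaaaaaaUl   [U -> a U]
alaaaaaaUl ⇒ alaaaaaaal   [U -> a]

A⇒aAl⇒alUl⇒alaUl⇒alaaUl⇒alaaaUl⇒alaaaaUl⇒alaaaaaUl⇒alaaaaaaUl⇒alaaaaaaal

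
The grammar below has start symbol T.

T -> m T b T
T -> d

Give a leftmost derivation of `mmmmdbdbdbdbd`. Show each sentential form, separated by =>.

T => mTbT => mmTbTbT => mmmTbTbTbT => mmmmTbTbTbTbT => mmmmdbTbTbTbT => mmmmdbdbTbTbT => mmmmdbdbdbTbT => mmmmdbdbdbdbT => mmmmdbdbdbdbd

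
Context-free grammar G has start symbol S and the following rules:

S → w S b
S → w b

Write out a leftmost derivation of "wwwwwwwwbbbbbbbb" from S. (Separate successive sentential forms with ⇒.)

S⇒wSb⇒wwSbb⇒wwwSbbb⇒wwwwSbbbb⇒wwwwwSbbbbb⇒wwwwwwSbbbbbb⇒wwwwwwwSbbbbbbb⇒wwwwwwwwbbbbbbbb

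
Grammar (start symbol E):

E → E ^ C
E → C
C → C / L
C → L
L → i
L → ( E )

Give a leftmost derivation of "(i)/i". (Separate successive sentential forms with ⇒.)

E⇒C⇒C/L⇒L/L⇒(E)/L⇒(C)/L⇒(L)/L⇒(i)/L⇒(i)/i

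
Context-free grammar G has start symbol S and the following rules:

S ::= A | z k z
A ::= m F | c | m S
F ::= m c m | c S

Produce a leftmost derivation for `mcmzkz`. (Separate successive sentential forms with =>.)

S => A => mF => mcS => mcA => mcmS => mcmzkz

S => A   [S ::= A]
A => mF   [A ::= m F]
mF => mcS   [F ::= c S]
mcS => mcA   [S ::= A]
mcA => mcmS   [A ::= m S]
mcmS => mcmzkz   [S ::= z k z]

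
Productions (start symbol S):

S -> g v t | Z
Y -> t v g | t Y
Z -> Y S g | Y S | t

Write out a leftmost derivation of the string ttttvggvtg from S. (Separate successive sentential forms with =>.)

S => Z   [S -> Z]
Z => YSg   [Z -> Y S g]
YSg => tYSg   [Y -> t Y]
tYSg => ttYSg   [Y -> t Y]
ttYSg => tttYSg   [Y -> t Y]
tttYSg => ttttvgSg   [Y -> t v g]
ttttvgSg => ttttvggvtg   [S -> g v t]

S=>Z=>YSg=>tYSg=>ttYSg=>tttYSg=>ttttvgSg=>ttttvggvtg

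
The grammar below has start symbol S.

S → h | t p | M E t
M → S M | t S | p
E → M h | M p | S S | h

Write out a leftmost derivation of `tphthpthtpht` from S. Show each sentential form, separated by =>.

S=>MEt=>SMEt=>MEtMEt=>tSEtMEt=>tMEtEtMEt=>tpEtEtMEt=>tpMptEtMEt=>tpSMptEtMEt=>tphMptEtMEt=>tphtSptEtMEt=>tphthptEtMEt=>tphthpthtMEt=>tphthpthtpEt=>tphthpthtpht

S => MEt   [S → M E t]
MEt => SMEt   [M → S M]
SMEt => MEtMEt   [S → M E t]
MEtMEt => tSEtMEt   [M → t S]
tSEtMEt => tMEtEtMEt   [S → M E t]
tMEtEtMEt => tpEtEtMEt   [M → p]
tpEtEtMEt => tpMptEtMEt   [E → M p]
tpMptEtMEt => tpSMptEtMEt   [M → S M]
tpSMptEtMEt => tphMptEtMEt   [S → h]
tphMptEtMEt => tphtSptEtMEt   [M → t S]
tphtSptEtMEt => tphthptEtMEt   [S → h]
tphthptEtMEt => tphthpthtMEt   [E → h]
tphthpthtMEt => tphthpthtpEt   [M → p]
tphthpthtpEt => tphthpthtpht   [E → h]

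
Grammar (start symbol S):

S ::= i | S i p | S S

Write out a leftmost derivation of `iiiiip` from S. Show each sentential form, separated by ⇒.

S⇒SS⇒SSS⇒iSS⇒iiS⇒iiSS⇒iiiS⇒iiiSip⇒iiiiip

S ⇒ SS   [S ::= S S]
SS ⇒ SSS   [S ::= S S]
SSS ⇒ iSS   [S ::= i]
iSS ⇒ iiS   [S ::= i]
iiS ⇒ iiSS   [S ::= S S]
iiSS ⇒ iiiS   [S ::= i]
iiiS ⇒ iiiSip   [S ::= S i p]
iiiSip ⇒ iiiiip   [S ::= i]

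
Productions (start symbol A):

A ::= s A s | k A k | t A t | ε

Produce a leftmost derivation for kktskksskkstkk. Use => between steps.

A => kAk => kkAkk => kktAtkk => kktsAstkk => kktskAkstkk => kktskkAkkstkk => kktskksAskkstkk => kktskksskkstkk

A => kAk   [A ::= k A k]
kAk => kkAkk   [A ::= k A k]
kkAkk => kktAtkk   [A ::= t A t]
kktAtkk => kktsAstkk   [A ::= s A s]
kktsAstkk => kktskAkstkk   [A ::= k A k]
kktskAkstkk => kktskkAkkstkk   [A ::= k A k]
kktskkAkkstkk => kktskksAskkstkk   [A ::= s A s]
kktskksAskkstkk => kktskksskkstkk   [A ::= ε]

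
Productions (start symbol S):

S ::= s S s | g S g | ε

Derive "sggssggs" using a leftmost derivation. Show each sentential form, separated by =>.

S=>sSs=>sgSgs=>sggSggs=>sggsSsggs=>sggssggs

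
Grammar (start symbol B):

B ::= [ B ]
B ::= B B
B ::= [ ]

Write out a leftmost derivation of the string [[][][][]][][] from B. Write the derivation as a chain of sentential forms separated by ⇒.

B ⇒ BB   [B ::= B B]
BB ⇒ BBB   [B ::= B B]
BBB ⇒ [B]BB   [B ::= [ B ]]
[B]BB ⇒ [BB]BB   [B ::= B B]
[BB]BB ⇒ [BBB]BB   [B ::= B B]
[BBB]BB ⇒ [[]BB]BB   [B ::= [ ]]
[[]BB]BB ⇒ [[][]B]BB   [B ::= [ ]]
[[][]B]BB ⇒ [[][]BB]BB   [B ::= B B]
[[][]BB]BB ⇒ [[][][]B]BB   [B ::= [ ]]
[[][][]B]BB ⇒ [[][][][]]BB   [B ::= [ ]]
[[][][][]]BB ⇒ [[][][][]][]B   [B ::= [ ]]
[[][][][]][]B ⇒ [[][][][]][][]   [B ::= [ ]]

B ⇒ BB ⇒ BBB ⇒ [B]BB ⇒ [BB]BB ⇒ [BBB]BB ⇒ [[]BB]BB ⇒ [[][]B]BB ⇒ [[][]BB]BB ⇒ [[][][]B]BB ⇒ [[][][][]]BB ⇒ [[][][][]][]B ⇒ [[][][][]][][]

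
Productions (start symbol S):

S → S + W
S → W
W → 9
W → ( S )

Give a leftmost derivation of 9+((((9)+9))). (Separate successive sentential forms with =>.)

S => S+W   [S → S + W]
S+W => W+W   [S → W]
W+W => 9+W   [W → 9]
9+W => 9+(S)   [W → ( S )]
9+(S) => 9+(W)   [S → W]
9+(W) => 9+((S))   [W → ( S )]
9+((S)) => 9+((W))   [S → W]
9+((W)) => 9+(((S)))   [W → ( S )]
9+(((S))) => 9+(((S+W)))   [S → S + W]
9+(((S+W))) => 9+(((W+W)))   [S → W]
9+(((W+W))) => 9+((((S)+W)))   [W → ( S )]
9+((((S)+W))) => 9+((((W)+W)))   [S → W]
9+((((W)+W))) => 9+((((9)+W)))   [W → 9]
9+((((9)+W))) => 9+((((9)+9)))   [W → 9]

S => S+W => W+W => 9+W => 9+(S) => 9+(W) => 9+((S)) => 9+((W)) => 9+(((S))) => 9+(((S+W))) => 9+(((W+W))) => 9+((((S)+W))) => 9+((((W)+W))) => 9+((((9)+W))) => 9+((((9)+9)))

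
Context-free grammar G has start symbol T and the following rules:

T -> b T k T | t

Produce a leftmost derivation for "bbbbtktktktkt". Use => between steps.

T => bTkT => bbTkTkT => bbbTkTkTkT => bbbbTkTkTkTkT => bbbbtkTkTkTkT => bbbbtktkTkTkT => bbbbtktktkTkT => bbbbtktktktkT => bbbbtktktktkt

T => bTkT   [T -> b T k T]
bTkT => bbTkTkT   [T -> b T k T]
bbTkTkT => bbbTkTkTkT   [T -> b T k T]
bbbTkTkTkT => bbbbTkTkTkTkT   [T -> b T k T]
bbbbTkTkTkTkT => bbbbtkTkTkTkT   [T -> t]
bbbbtkTkTkTkT => bbbbtktkTkTkT   [T -> t]
bbbbtktkTkTkT => bbbbtktktkTkT   [T -> t]
bbbbtktktkTkT => bbbbtktktktkT   [T -> t]
bbbbtktktktkT => bbbbtktktktkt   [T -> t]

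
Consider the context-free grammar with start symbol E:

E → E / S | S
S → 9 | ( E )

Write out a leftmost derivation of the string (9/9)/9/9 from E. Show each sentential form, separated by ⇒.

E ⇒ E/S   [E → E / S]
E/S ⇒ E/S/S   [E → E / S]
E/S/S ⇒ S/S/S   [E → S]
S/S/S ⇒ (E)/S/S   [S → ( E )]
(E)/S/S ⇒ (E/S)/S/S   [E → E / S]
(E/S)/S/S ⇒ (S/S)/S/S   [E → S]
(S/S)/S/S ⇒ (9/S)/S/S   [S → 9]
(9/S)/S/S ⇒ (9/9)/S/S   [S → 9]
(9/9)/S/S ⇒ (9/9)/9/S   [S → 9]
(9/9)/9/S ⇒ (9/9)/9/9   [S → 9]

E⇒E/S⇒E/S/S⇒S/S/S⇒(E)/S/S⇒(E/S)/S/S⇒(S/S)/S/S⇒(9/S)/S/S⇒(9/9)/S/S⇒(9/9)/9/S⇒(9/9)/9/9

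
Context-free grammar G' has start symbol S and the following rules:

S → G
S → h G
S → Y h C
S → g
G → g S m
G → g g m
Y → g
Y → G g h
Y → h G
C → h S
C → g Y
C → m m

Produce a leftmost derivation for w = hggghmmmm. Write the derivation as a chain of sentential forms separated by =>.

S=>hG=>hgSm=>hgGm=>hggSmm=>hggYhCmm=>hggghCmm=>hggghmmmm

S => hG   [S → h G]
hG => hgSm   [G → g S m]
hgSm => hgGm   [S → G]
hgGm => hggSmm   [G → g S m]
hggSmm => hggYhCmm   [S → Y h C]
hggYhCmm => hggghCmm   [Y → g]
hggghCmm => hggghmmmm   [C → m m]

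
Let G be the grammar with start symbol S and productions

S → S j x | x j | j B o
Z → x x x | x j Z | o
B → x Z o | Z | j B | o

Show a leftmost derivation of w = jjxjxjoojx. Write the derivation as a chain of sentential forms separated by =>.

S => Sjx => jBojx => jjBojx => jjZojx => jjxjZojx => jjxjxjZojx => jjxjxjoojx

S => Sjx   [S → S j x]
Sjx => jBojx   [S → j B o]
jBojx => jjBojx   [B → j B]
jjBojx => jjZojx   [B → Z]
jjZojx => jjxjZojx   [Z → x j Z]
jjxjZojx => jjxjxjZojx   [Z → x j Z]
jjxjxjZojx => jjxjxjoojx   [Z → o]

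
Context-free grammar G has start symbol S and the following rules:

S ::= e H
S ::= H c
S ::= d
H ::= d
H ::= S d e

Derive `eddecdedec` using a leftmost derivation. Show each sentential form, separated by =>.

S => Hc => Sdec => eHdec => eSdedec => eHcdedec => eSdecdedec => eddecdedec

S => Hc   [S ::= H c]
Hc => Sdec   [H ::= S d e]
Sdec => eHdec   [S ::= e H]
eHdec => eSdedec   [H ::= S d e]
eSdedec => eHcdedec   [S ::= H c]
eHcdedec => eSdecdedec   [H ::= S d e]
eSdecdedec => eddecdedec   [S ::= d]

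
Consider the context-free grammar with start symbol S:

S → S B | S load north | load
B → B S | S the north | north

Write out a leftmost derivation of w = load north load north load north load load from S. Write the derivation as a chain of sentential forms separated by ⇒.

S ⇒ S B   [S → S B]
S B ⇒ load B   [S → load]
load B ⇒ load B S   [B → B S]
load B S ⇒ load B S S   [B → B S]
load B S S ⇒ load B S S S   [B → B S]
load B S S S ⇒ load north S S S   [B → north]
load north S S S ⇒ load north S load north S S   [S → S load north]
load north S load north S S ⇒ load north S B load north S S   [S → S B]
load north S B load north S S ⇒ load north load B load north S S   [S → load]
load north load B load north S S ⇒ load north load north load north S S   [B → north]
load north load north load north S S ⇒ load north load north load north load S   [S → load]
load north load north load north load S ⇒ load north load north load north load load   [S → load]

S ⇒ S B ⇒ load B ⇒ load B S ⇒ load B S S ⇒ load B S S S ⇒ load north S S S ⇒ load north S load north S S ⇒ load north S B load north S S ⇒ load north load B load north S S ⇒ load north load north load north S S ⇒ load north load north load north load S ⇒ load north load north load north load load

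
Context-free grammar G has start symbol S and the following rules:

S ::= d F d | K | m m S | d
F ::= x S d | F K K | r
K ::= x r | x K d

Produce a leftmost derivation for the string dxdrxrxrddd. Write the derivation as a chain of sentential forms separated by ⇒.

S ⇒ dFd   [S ::= d F d]
dFd ⇒ dxSdd   [F ::= x S d]
dxSdd ⇒ dxdFddd   [S ::= d F d]
dxdFddd ⇒ dxdFKKddd   [F ::= F K K]
dxdFKKddd ⇒ dxdrKKddd   [F ::= r]
dxdrKKddd ⇒ dxdrxrKddd   [K ::= x r]
dxdrxrKddd ⇒ dxdrxrxrddd   [K ::= x r]

S⇒dFd⇒dxSdd⇒dxdFddd⇒dxdFKKddd⇒dxdrKKddd⇒dxdrxrKddd⇒dxdrxrxrddd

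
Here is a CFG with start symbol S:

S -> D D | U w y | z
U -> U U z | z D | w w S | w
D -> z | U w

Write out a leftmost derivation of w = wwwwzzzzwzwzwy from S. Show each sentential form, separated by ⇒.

S ⇒ Uwy   [S -> U w y]
Uwy ⇒ UUzwy   [U -> U U z]
UUzwy ⇒ wwSUzwy   [U -> w w S]
wwSUzwy ⇒ wwDDUzwy   [S -> D D]
wwDDUzwy ⇒ wwUwDUzwy   [D -> U w]
wwUwDUzwy ⇒ wwUUzwDUzwy   [U -> U U z]
wwUUzwDUzwy ⇒ wwwwSUzwDUzwy   [U -> w w S]
wwwwSUzwDUzwy ⇒ wwwwzUzwDUzwy   [S -> z]
wwwwzUzwDUzwy ⇒ wwwwzzDzwDUzwy   [U -> z D]
wwwwzzDzwDUzwy ⇒ wwwwzzzzwDUzwy   [D -> z]
wwwwzzzzwDUzwy ⇒ wwwwzzzzwzUzwy   [D -> z]
wwwwzzzzwzUzwy ⇒ wwwwzzzzwzwzwy   [U -> w]

S ⇒ Uwy ⇒ UUzwy ⇒ wwSUzwy ⇒ wwDDUzwy ⇒ wwUwDUzwy ⇒ wwUUzwDUzwy ⇒ wwwwSUzwDUzwy ⇒ wwwwzUzwDUzwy ⇒ wwwwzzDzwDUzwy ⇒ wwwwzzzzwDUzwy ⇒ wwwwzzzzwzUzwy ⇒ wwwwzzzzwzwzwy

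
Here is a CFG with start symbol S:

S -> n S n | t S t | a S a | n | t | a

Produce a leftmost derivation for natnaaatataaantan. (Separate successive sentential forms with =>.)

S => nSn => naSan => natStan => natnSntan => natnaSantan => natnaaSaantan => natnaaaSaaantan => natnaaatStaaantan => natnaaatataaantan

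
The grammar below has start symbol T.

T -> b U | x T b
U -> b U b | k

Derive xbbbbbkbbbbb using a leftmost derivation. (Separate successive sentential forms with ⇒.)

T ⇒ xTb   [T -> x T b]
xTb ⇒ xbUb   [T -> b U]
xbUb ⇒ xbbUbb   [U -> b U b]
xbbUbb ⇒ xbbbUbbb   [U -> b U b]
xbbbUbbb ⇒ xbbbbUbbbb   [U -> b U b]
xbbbbUbbbb ⇒ xbbbbbUbbbbb   [U -> b U b]
xbbbbbUbbbbb ⇒ xbbbbbkbbbbb   [U -> k]

T⇒xTb⇒xbUb⇒xbbUbb⇒xbbbUbbb⇒xbbbbUbbbb⇒xbbbbbUbbbbb⇒xbbbbbkbbbbb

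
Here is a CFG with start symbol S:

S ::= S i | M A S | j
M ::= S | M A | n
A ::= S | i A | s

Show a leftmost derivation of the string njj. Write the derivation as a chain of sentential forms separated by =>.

S=>MAS=>nAS=>nSS=>njS=>njj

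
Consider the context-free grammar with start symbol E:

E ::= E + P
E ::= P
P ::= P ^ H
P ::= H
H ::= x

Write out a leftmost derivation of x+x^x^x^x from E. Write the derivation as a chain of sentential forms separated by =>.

E => E+P => P+P => H+P => x+P => x+P^H => x+P^H^H => x+P^H^H^H => x+H^H^H^H => x+x^H^H^H => x+x^x^H^H => x+x^x^x^H => x+x^x^x^x

E => E+P   [E ::= E + P]
E+P => P+P   [E ::= P]
P+P => H+P   [P ::= H]
H+P => x+P   [H ::= x]
x+P => x+P^H   [P ::= P ^ H]
x+P^H => x+P^H^H   [P ::= P ^ H]
x+P^H^H => x+P^H^H^H   [P ::= P ^ H]
x+P^H^H^H => x+H^H^H^H   [P ::= H]
x+H^H^H^H => x+x^H^H^H   [H ::= x]
x+x^H^H^H => x+x^x^H^H   [H ::= x]
x+x^x^H^H => x+x^x^x^H   [H ::= x]
x+x^x^x^H => x+x^x^x^x   [H ::= x]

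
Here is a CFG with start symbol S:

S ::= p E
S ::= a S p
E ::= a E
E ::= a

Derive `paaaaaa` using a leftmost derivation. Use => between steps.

S => pE   [S ::= p E]
pE => paE   [E ::= a E]
paE => paaE   [E ::= a E]
paaE => paaaE   [E ::= a E]
paaaE => paaaaE   [E ::= a E]
paaaaE => paaaaaE   [E ::= a E]
paaaaaE => paaaaaa   [E ::= a]

S=>pE=>paE=>paaE=>paaaE=>paaaaE=>paaaaaE=>paaaaaa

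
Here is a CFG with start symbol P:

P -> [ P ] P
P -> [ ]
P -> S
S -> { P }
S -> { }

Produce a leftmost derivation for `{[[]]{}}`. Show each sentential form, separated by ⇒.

P⇒S⇒{P}⇒{[P]P}⇒{[[]]P}⇒{[[]]S}⇒{[[]]{}}

P ⇒ S   [P -> S]
S ⇒ {P}   [S -> { P }]
{P} ⇒ {[P]P}   [P -> [ P ] P]
{[P]P} ⇒ {[[]]P}   [P -> [ ]]
{[[]]P} ⇒ {[[]]S}   [P -> S]
{[[]]S} ⇒ {[[]]{}}   [S -> { }]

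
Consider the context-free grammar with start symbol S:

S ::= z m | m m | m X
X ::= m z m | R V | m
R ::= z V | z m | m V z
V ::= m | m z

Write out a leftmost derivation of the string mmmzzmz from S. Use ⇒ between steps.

S ⇒ mX ⇒ mRV ⇒ mmVzV ⇒ mmmzzV ⇒ mmmzzmz

S ⇒ mX   [S ::= m X]
mX ⇒ mRV   [X ::= R V]
mRV ⇒ mmVzV   [R ::= m V z]
mmVzV ⇒ mmmzzV   [V ::= m z]
mmmzzV ⇒ mmmzzmz   [V ::= m z]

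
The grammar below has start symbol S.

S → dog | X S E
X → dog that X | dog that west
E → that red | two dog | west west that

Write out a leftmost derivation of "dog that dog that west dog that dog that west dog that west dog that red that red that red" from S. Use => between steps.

S => X S E => dog that X S E => dog that dog that west S E => dog that dog that west X S E E => dog that dog that west dog that X S E E => dog that dog that west dog that dog that west S E E => dog that dog that west dog that dog that west X S E E E => dog that dog that west dog that dog that west dog that west S E E E => dog that dog that west dog that dog that west dog that west dog E E E => dog that dog that west dog that dog that west dog that west dog that red E E => dog that dog that west dog that dog that west dog that west dog that red that red E => dog that dog that west dog that dog that west dog that west dog that red that red that red

S => X S E   [S → X S E]
X S E => dog that X S E   [X → dog that X]
dog that X S E => dog that dog that west S E   [X → dog that west]
dog that dog that west S E => dog that dog that west X S E E   [S → X S E]
dog that dog that west X S E E => dog that dog that west dog that X S E E   [X → dog that X]
dog that dog that west dog that X S E E => dog that dog that west dog that dog that west S E E   [X → dog that west]
dog that dog that west dog that dog that west S E E => dog that dog that west dog that dog that west X S E E E   [S → X S E]
dog that dog that west dog that dog that west X S E E E => dog that dog that west dog that dog that west dog that west S E E E   [X → dog that west]
dog that dog that west dog that dog that west dog that west S E E E => dog that dog that west dog that dog that west dog that west dog E E E   [S → dog]
dog that dog that west dog that dog that west dog that west dog E E E => dog that dog that west dog that dog that west dog that west dog that red E E   [E → that red]
dog that dog that west dog that dog that west dog that west dog that red E E => dog that dog that west dog that dog that west dog that west dog that red that red E   [E → that red]
dog that dog that west dog that dog that west dog that west dog that red that red E => dog that dog that west dog that dog that west dog that west dog that red that red that red   [E → that red]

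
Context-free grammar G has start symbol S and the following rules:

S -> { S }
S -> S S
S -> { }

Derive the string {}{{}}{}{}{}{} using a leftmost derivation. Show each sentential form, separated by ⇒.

S⇒SS⇒SSS⇒SSSS⇒SSSSS⇒{}SSSS⇒{}SSSSS⇒{}{S}SSSS⇒{}{{}}SSSS⇒{}{{}}{}SSS⇒{}{{}}{}{}SS⇒{}{{}}{}{}{}S⇒{}{{}}{}{}{}{}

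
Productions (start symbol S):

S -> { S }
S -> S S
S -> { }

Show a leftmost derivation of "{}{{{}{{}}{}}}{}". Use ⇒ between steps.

S ⇒ SS ⇒ SSS ⇒ {}SS ⇒ {}{S}S ⇒ {}{{S}}S ⇒ {}{{SS}}S ⇒ {}{{SSS}}S ⇒ {}{{{}SS}}S ⇒ {}{{{}{S}S}}S ⇒ {}{{{}{{}}S}}S ⇒ {}{{{}{{}}{}}}S ⇒ {}{{{}{{}}{}}}{}

S ⇒ SS   [S -> S S]
SS ⇒ SSS   [S -> S S]
SSS ⇒ {}SS   [S -> { }]
{}SS ⇒ {}{S}S   [S -> { S }]
{}{S}S ⇒ {}{{S}}S   [S -> { S }]
{}{{S}}S ⇒ {}{{SS}}S   [S -> S S]
{}{{SS}}S ⇒ {}{{SSS}}S   [S -> S S]
{}{{SSS}}S ⇒ {}{{{}SS}}S   [S -> { }]
{}{{{}SS}}S ⇒ {}{{{}{S}S}}S   [S -> { S }]
{}{{{}{S}S}}S ⇒ {}{{{}{{}}S}}S   [S -> { }]
{}{{{}{{}}S}}S ⇒ {}{{{}{{}}{}}}S   [S -> { }]
{}{{{}{{}}{}}}S ⇒ {}{{{}{{}}{}}}{}   [S -> { }]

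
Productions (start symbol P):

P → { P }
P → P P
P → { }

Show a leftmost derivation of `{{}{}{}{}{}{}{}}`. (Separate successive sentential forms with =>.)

P => {P}   [P → { P }]
{P} => {PP}   [P → P P]
{PP} => {PPP}   [P → P P]
{PPP} => {PPPP}   [P → P P]
{PPPP} => {PPPPP}   [P → P P]
{PPPPP} => {PPPPPP}   [P → P P]
{PPPPPP} => {{}PPPPP}   [P → { }]
{{}PPPPP} => {{}PPPPPP}   [P → P P]
{{}PPPPPP} => {{}{}PPPPP}   [P → { }]
{{}{}PPPPP} => {{}{}{}PPPP}   [P → { }]
{{}{}{}PPPP} => {{}{}{}{}PPP}   [P → { }]
{{}{}{}{}PPP} => {{}{}{}{}{}PP}   [P → { }]
{{}{}{}{}{}PP} => {{}{}{}{}{}{}P}   [P → { }]
{{}{}{}{}{}{}P} => {{}{}{}{}{}{}{}}   [P → { }]

P => {P} => {PP} => {PPP} => {PPPP} => {PPPPP} => {PPPPPP} => {{}PPPPP} => {{}PPPPPP} => {{}{}PPPPP} => {{}{}{}PPPP} => {{}{}{}{}PPP} => {{}{}{}{}{}PP} => {{}{}{}{}{}{}P} => {{}{}{}{}{}{}{}}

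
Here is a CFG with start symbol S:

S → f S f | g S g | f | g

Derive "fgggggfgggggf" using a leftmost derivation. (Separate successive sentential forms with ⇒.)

S ⇒ fSf ⇒ fgSgf ⇒ fggSggf ⇒ fgggSgggf ⇒ fggggSggggf ⇒ fgggggSgggggf ⇒ fgggggfgggggf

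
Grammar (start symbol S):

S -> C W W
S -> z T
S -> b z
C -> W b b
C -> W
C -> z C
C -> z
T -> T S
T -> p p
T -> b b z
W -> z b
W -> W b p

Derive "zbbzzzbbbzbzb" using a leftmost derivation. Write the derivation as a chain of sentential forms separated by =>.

S => zT => zTS => zbbzS => zbbzCWW => zbbzzCWW => zbbzzWbbWW => zbbzzzbbbWW => zbbzzzbbbzbW => zbbzzzbbbzbzb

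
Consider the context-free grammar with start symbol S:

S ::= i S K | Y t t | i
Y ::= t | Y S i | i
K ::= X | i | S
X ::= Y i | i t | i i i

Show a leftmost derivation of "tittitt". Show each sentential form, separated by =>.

S => Ytt   [S ::= Y t t]
Ytt => YSitt   [Y ::= Y S i]
YSitt => tSitt   [Y ::= t]
tSitt => tYttitt   [S ::= Y t t]
tYttitt => tittitt   [Y ::= i]

S => Ytt => YSitt => tSitt => tYttitt => tittitt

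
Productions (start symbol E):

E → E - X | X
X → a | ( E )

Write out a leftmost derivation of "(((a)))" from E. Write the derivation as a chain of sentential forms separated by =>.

E => X   [E → X]
X => (E)   [X → ( E )]
(E) => (X)   [E → X]
(X) => ((E))   [X → ( E )]
((E)) => ((X))   [E → X]
((X)) => (((E)))   [X → ( E )]
(((E))) => (((X)))   [E → X]
(((X))) => (((a)))   [X → a]

E=>X=>(E)=>(X)=>((E))=>((X))=>(((E)))=>(((X)))=>(((a)))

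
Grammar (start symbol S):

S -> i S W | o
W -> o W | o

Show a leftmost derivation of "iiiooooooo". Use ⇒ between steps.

S ⇒ iSW   [S -> i S W]
iSW ⇒ iiSWW   [S -> i S W]
iiSWW ⇒ iiiSWWW   [S -> i S W]
iiiSWWW ⇒ iiioWWW   [S -> o]
iiioWWW ⇒ iiiooWWW   [W -> o W]
iiiooWWW ⇒ iiioooWWW   [W -> o W]
iiioooWWW ⇒ iiiooooWWW   [W -> o W]
iiiooooWWW ⇒ iiioooooWW   [W -> o]
iiioooooWW ⇒ iiiooooooW   [W -> o]
iiiooooooW ⇒ iiiooooooo   [W -> o]

S ⇒ iSW ⇒ iiSWW ⇒ iiiSWWW ⇒ iiioWWW ⇒ iiiooWWW ⇒ iiioooWWW ⇒ iiiooooWWW ⇒ iiioooooWW ⇒ iiiooooooW ⇒ iiiooooooo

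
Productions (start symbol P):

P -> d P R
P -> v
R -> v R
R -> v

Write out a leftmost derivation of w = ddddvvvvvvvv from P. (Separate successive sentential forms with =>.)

P => dPR => ddPRR => dddPRRR => ddddPRRRR => ddddvRRRR => ddddvvRRRR => ddddvvvRRRR => ddddvvvvRRRR => ddddvvvvvRRR => ddddvvvvvvRR => ddddvvvvvvvR => ddddvvvvvvvv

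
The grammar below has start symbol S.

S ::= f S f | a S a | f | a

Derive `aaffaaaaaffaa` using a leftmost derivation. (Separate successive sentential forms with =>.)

S => aSa => aaSaa => aafSfaa => aaffSffaa => aaffaSaffaa => aaffaaSaaffaa => aaffaaaaaffaa

S => aSa   [S ::= a S a]
aSa => aaSaa   [S ::= a S a]
aaSaa => aafSfaa   [S ::= f S f]
aafSfaa => aaffSffaa   [S ::= f S f]
aaffSffaa => aaffaSaffaa   [S ::= a S a]
aaffaSaffaa => aaffaaSaaffaa   [S ::= a S a]
aaffaaSaaffaa => aaffaaaaaffaa   [S ::= a]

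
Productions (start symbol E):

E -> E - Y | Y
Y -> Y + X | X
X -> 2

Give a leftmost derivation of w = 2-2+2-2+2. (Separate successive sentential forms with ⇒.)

E ⇒ E-Y ⇒ E-Y-Y ⇒ Y-Y-Y ⇒ X-Y-Y ⇒ 2-Y-Y ⇒ 2-Y+X-Y ⇒ 2-X+X-Y ⇒ 2-2+X-Y ⇒ 2-2+2-Y ⇒ 2-2+2-Y+X ⇒ 2-2+2-X+X ⇒ 2-2+2-2+X ⇒ 2-2+2-2+2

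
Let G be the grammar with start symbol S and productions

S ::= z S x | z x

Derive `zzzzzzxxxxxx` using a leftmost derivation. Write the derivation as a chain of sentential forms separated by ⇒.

S ⇒ zSx ⇒ zzSxx ⇒ zzzSxxx ⇒ zzzzSxxxx ⇒ zzzzzSxxxxx ⇒ zzzzzzxxxxxx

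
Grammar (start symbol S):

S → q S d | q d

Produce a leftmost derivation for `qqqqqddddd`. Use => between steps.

S => qSd => qqSdd => qqqSddd => qqqqSdddd => qqqqqddddd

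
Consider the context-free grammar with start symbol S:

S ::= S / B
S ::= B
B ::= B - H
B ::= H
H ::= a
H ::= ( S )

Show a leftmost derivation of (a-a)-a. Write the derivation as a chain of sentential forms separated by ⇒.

S⇒B⇒B-H⇒H-H⇒(S)-H⇒(B)-H⇒(B-H)-H⇒(H-H)-H⇒(a-H)-H⇒(a-a)-H⇒(a-a)-a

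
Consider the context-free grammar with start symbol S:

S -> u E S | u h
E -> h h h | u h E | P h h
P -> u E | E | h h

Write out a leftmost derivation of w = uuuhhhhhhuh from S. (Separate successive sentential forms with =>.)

S=>uES=>uPhhS=>uuEhhS=>uuuhEhhS=>uuuhhhhhhS=>uuuhhhhhhuh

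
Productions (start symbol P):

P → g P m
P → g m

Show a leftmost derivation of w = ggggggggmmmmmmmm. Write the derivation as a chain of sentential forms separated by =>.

P => gPm => ggPmm => gggPmmm => ggggPmmmm => gggggPmmmmm => ggggggPmmmmmm => gggggggPmmmmmmm => ggggggggmmmmmmmm

P => gPm   [P → g P m]
gPm => ggPmm   [P → g P m]
ggPmm => gggPmmm   [P → g P m]
gggPmmm => ggggPmmmm   [P → g P m]
ggggPmmmm => gggggPmmmmm   [P → g P m]
gggggPmmmmm => ggggggPmmmmmm   [P → g P m]
ggggggPmmmmmm => gggggggPmmmmmmm   [P → g P m]
gggggggPmmmmmmm => ggggggggmmmmmmmm   [P → g m]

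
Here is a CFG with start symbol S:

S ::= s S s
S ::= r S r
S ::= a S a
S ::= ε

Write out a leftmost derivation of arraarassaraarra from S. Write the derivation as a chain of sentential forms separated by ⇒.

S ⇒ aSa ⇒ arSra ⇒ arrSrra ⇒ arraSarra ⇒ arraaSaarra ⇒ arraarSraarra ⇒ arraaraSaraarra ⇒ arraarasSsaraarra ⇒ arraarassaraarra

S ⇒ aSa   [S ::= a S a]
aSa ⇒ arSra   [S ::= r S r]
arSra ⇒ arrSrra   [S ::= r S r]
arrSrra ⇒ arraSarra   [S ::= a S a]
arraSarra ⇒ arraaSaarra   [S ::= a S a]
arraaSaarra ⇒ arraarSraarra   [S ::= r S r]
arraarSraarra ⇒ arraaraSaraarra   [S ::= a S a]
arraaraSaraarra ⇒ arraarasSsaraarra   [S ::= s S s]
arraarasSsaraarra ⇒ arraarassaraarra   [S ::= ε]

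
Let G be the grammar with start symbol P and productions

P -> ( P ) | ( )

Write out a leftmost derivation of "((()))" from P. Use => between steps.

P => (P) => ((P)) => ((()))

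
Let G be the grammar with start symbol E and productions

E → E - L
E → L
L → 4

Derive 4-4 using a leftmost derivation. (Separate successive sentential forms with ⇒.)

E ⇒ E-L ⇒ L-L ⇒ 4-L ⇒ 4-4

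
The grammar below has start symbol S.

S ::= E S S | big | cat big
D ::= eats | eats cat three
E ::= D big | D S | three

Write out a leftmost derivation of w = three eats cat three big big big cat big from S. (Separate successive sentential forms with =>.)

S => E S S   [S ::= E S S]
E S S => three S S   [E ::= three]
three S S => three E S S S   [S ::= E S S]
three E S S S => three D big S S S   [E ::= D big]
three D big S S S => three eats cat three big S S S   [D ::= eats cat three]
three eats cat three big S S S => three eats cat three big big S S   [S ::= big]
three eats cat three big big S S => three eats cat three big big big S   [S ::= big]
three eats cat three big big big S => three eats cat three big big big cat big   [S ::= cat big]

S => E S S => three S S => three E S S S => three D big S S S => three eats cat three big S S S => three eats cat three big big S S => three eats cat three big big big S => three eats cat three big big big cat big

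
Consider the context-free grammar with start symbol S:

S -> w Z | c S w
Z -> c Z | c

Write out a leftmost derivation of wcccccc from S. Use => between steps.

S=>wZ=>wcZ=>wccZ=>wcccZ=>wccccZ=>wcccccZ=>wcccccc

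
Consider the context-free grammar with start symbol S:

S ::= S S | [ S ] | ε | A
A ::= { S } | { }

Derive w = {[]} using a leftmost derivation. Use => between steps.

S => A   [S ::= A]
A => {S}   [A ::= { S }]
{S} => {SS}   [S ::= S S]
{SS} => {[S]S}   [S ::= [ S ]]
{[S]S} => {[]S}   [S ::= ε]
{[]S} => {[]}   [S ::= ε]

S => A => {S} => {SS} => {[S]S} => {[]S} => {[]}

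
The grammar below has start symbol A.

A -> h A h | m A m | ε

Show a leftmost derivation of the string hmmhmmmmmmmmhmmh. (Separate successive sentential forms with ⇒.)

A⇒hAh⇒hmAmh⇒hmmAmmh⇒hmmhAhmmh⇒hmmhmAmhmmh⇒hmmhmmAmmhmmh⇒hmmhmmmAmmmhmmh⇒hmmhmmmmAmmmmhmmh⇒hmmhmmmmmmmmhmmh

A ⇒ hAh   [A -> h A h]
hAh ⇒ hmAmh   [A -> m A m]
hmAmh ⇒ hmmAmmh   [A -> m A m]
hmmAmmh ⇒ hmmhAhmmh   [A -> h A h]
hmmhAhmmh ⇒ hmmhmAmhmmh   [A -> m A m]
hmmhmAmhmmh ⇒ hmmhmmAmmhmmh   [A -> m A m]
hmmhmmAmmhmmh ⇒ hmmhmmmAmmmhmmh   [A -> m A m]
hmmhmmmAmmmhmmh ⇒ hmmhmmmmAmmmmhmmh   [A -> m A m]
hmmhmmmmAmmmmhmmh ⇒ hmmhmmmmmmmmhmmh   [A -> ε]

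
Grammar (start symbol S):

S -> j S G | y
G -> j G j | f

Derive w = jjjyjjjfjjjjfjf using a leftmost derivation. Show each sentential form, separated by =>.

S => jSG => jjSGG => jjjSGGG => jjjyGGG => jjjyjGjGG => jjjyjjGjjGG => jjjyjjjGjjjGG => jjjyjjjfjjjGG => jjjyjjjfjjjjGjG => jjjyjjjfjjjjfjG => jjjyjjjfjjjjfjf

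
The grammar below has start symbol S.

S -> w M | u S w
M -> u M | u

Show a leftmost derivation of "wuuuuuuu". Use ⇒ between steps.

S ⇒ wM ⇒ wuM ⇒ wuuM ⇒ wuuuM ⇒ wuuuuM ⇒ wuuuuuM ⇒ wuuuuuuM ⇒ wuuuuuuu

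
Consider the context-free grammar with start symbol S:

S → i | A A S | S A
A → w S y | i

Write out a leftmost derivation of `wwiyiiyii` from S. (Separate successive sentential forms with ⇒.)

S ⇒ AAS ⇒ wSyAS ⇒ wAASyAS ⇒ wwSyASyAS ⇒ wwiyASyAS ⇒ wwiyiSyAS ⇒ wwiyiiyAS ⇒ wwiyiiyiS ⇒ wwiyiiyii

S ⇒ AAS   [S → A A S]
AAS ⇒ wSyAS   [A → w S y]
wSyAS ⇒ wAASyAS   [S → A A S]
wAASyAS ⇒ wwSyASyAS   [A → w S y]
wwSyASyAS ⇒ wwiyASyAS   [S → i]
wwiyASyAS ⇒ wwiyiSyAS   [A → i]
wwiyiSyAS ⇒ wwiyiiyAS   [S → i]
wwiyiiyAS ⇒ wwiyiiyiS   [A → i]
wwiyiiyiS ⇒ wwiyiiyii   [S → i]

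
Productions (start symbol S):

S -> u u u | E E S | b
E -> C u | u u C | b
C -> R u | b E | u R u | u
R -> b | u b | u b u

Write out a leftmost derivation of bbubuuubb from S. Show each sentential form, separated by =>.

S => EES => CuES => bEuES => bbuES => bbubS => bbubEES => bbubuuCES => bbubuuuES => bbubuuubS => bbubuuubb

S => EES   [S -> E E S]
EES => CuES   [E -> C u]
CuES => bEuES   [C -> b E]
bEuES => bbuES   [E -> b]
bbuES => bbubS   [E -> b]
bbubS => bbubEES   [S -> E E S]
bbubEES => bbubuuCES   [E -> u u C]
bbubuuCES => bbubuuuES   [C -> u]
bbubuuuES => bbubuuubS   [E -> b]
bbubuuubS => bbubuuubb   [S -> b]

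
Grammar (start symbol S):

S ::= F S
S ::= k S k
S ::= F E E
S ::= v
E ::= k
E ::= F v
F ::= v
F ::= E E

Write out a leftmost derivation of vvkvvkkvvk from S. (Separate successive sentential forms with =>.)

S => FEE => EEEE => FvEEE => vvEEE => vvkEE => vvkFvE => vvkEEvE => vvkFvEvE => vvkvvEvE => vvkvvFvvE => vvkvvEEvvE => vvkvvkEvvE => vvkvvkkvvE => vvkvvkkvvk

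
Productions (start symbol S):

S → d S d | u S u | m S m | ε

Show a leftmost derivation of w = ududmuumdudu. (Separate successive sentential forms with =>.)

S => uSu => udSdu => uduSudu => ududSdudu => ududmSmdudu => ududmuSumdudu => ududmuumdudu

S => uSu   [S → u S u]
uSu => udSdu   [S → d S d]
udSdu => uduSudu   [S → u S u]
uduSudu => ududSdudu   [S → d S d]
ududSdudu => ududmSmdudu   [S → m S m]
ududmSmdudu => ududmuSumdudu   [S → u S u]
ududmuSumdudu => ududmuumdudu   [S → ε]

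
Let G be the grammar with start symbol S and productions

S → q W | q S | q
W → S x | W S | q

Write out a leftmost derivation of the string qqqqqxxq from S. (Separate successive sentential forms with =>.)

S => qW => qWS => qSxS => qqSxS => qqqSxS => qqqqWxS => qqqqSxxS => qqqqqxxS => qqqqqxxq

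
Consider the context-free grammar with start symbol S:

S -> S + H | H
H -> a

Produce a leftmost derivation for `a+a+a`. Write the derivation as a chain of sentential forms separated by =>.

S => S+H   [S -> S + H]
S+H => S+H+H   [S -> S + H]
S+H+H => H+H+H   [S -> H]
H+H+H => a+H+H   [H -> a]
a+H+H => a+a+H   [H -> a]
a+a+H => a+a+a   [H -> a]

S => S+H => S+H+H => H+H+H => a+H+H => a+a+H => a+a+a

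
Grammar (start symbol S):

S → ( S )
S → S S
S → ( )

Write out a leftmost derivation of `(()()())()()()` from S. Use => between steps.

S => SS   [S → S S]
SS => SSS   [S → S S]
SSS => SSSS   [S → S S]
SSSS => (S)SSS   [S → ( S )]
(S)SSS => (SS)SSS   [S → S S]
(SS)SSS => (SSS)SSS   [S → S S]
(SSS)SSS => (()SS)SSS   [S → ( )]
(()SS)SSS => (()()S)SSS   [S → ( )]
(()()S)SSS => (()()())SSS   [S → ( )]
(()()())SSS => (()()())()SS   [S → ( )]
(()()())()SS => (()()())()()S   [S → ( )]
(()()())()()S => (()()())()()()   [S → ( )]

S => SS => SSS => SSSS => (S)SSS => (SS)SSS => (SSS)SSS => (()SS)SSS => (()()S)SSS => (()()())SSS => (()()())()SS => (()()())()()S => (()()())()()()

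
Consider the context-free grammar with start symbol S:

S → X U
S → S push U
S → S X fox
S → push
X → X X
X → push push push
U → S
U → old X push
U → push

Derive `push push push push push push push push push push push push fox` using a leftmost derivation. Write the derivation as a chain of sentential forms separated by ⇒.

S ⇒ S X fox ⇒ S push U X fox ⇒ push push U X fox ⇒ push push push X fox ⇒ push push push X X fox ⇒ push push push X X X fox ⇒ push push push push push push X X fox ⇒ push push push push push push push push push X fox ⇒ push push push push push push push push push push push push fox

S ⇒ S X fox   [S → S X fox]
S X fox ⇒ S push U X fox   [S → S push U]
S push U X fox ⇒ push push U X fox   [S → push]
push push U X fox ⇒ push push push X fox   [U → push]
push push push X fox ⇒ push push push X X fox   [X → X X]
push push push X X fox ⇒ push push push X X X fox   [X → X X]
push push push X X X fox ⇒ push push push push push push X X fox   [X → push push push]
push push push push push push X X fox ⇒ push push push push push push push push push X fox   [X → push push push]
push push push push push push push push push X fox ⇒ push push push push push push push push push push push push fox   [X → push push push]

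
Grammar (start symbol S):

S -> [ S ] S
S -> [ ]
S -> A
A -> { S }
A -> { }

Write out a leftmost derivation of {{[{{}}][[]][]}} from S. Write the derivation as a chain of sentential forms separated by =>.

S => A => {S} => {A} => {{S}} => {{[S]S}} => {{[A]S}} => {{[{S}]S}} => {{[{A}]S}} => {{[{{}}]S}} => {{[{{}}][S]S}} => {{[{{}}][[]]S}} => {{[{{}}][[]][]}}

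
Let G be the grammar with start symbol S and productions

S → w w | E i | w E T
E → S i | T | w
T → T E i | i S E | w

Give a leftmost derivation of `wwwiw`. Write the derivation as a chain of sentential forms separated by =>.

S => wET   [S → w E T]
wET => wTT   [E → T]
wTT => wTEiT   [T → T E i]
wTEiT => wwEiT   [T → w]
wwEiT => wwwiT   [E → w]
wwwiT => wwwiw   [T → w]

S => wET => wTT => wTEiT => wwEiT => wwwiT => wwwiw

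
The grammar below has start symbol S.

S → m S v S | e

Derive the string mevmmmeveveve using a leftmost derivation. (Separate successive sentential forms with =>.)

S => mSvS => mevS => mevmSvS => mevmmSvSvS => mevmmmSvSvSvS => mevmmmevSvSvS => mevmmmevevSvS => mevmmmevevevS => mevmmmeveveve

S => mSvS   [S → m S v S]
mSvS => mevS   [S → e]
mevS => mevmSvS   [S → m S v S]
mevmSvS => mevmmSvSvS   [S → m S v S]
mevmmSvSvS => mevmmmSvSvSvS   [S → m S v S]
mevmmmSvSvSvS => mevmmmevSvSvS   [S → e]
mevmmmevSvSvS => mevmmmevevSvS   [S → e]
mevmmmevevSvS => mevmmmevevevS   [S → e]
mevmmmevevevS => mevmmmeveveve   [S → e]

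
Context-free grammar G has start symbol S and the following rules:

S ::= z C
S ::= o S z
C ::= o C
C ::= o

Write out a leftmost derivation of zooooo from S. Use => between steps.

S => zC => zoC => zooC => zoooC => zooooC => zooooo

S => zC   [S ::= z C]
zC => zoC   [C ::= o C]
zoC => zooC   [C ::= o C]
zooC => zoooC   [C ::= o C]
zoooC => zooooC   [C ::= o C]
zooooC => zooooo   [C ::= o]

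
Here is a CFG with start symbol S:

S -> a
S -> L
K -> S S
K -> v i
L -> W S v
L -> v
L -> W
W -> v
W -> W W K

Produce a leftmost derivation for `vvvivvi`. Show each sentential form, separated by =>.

S => L => W => WWK => WWKWK => vWKWK => vvKWK => vvviWK => vvvivK => vvvivvi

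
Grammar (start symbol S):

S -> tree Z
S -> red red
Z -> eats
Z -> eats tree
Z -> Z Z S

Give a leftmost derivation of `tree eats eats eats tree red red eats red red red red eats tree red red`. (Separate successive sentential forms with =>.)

S => tree Z   [S -> tree Z]
tree Z => tree Z Z S   [Z -> Z Z S]
tree Z Z S => tree Z Z S Z S   [Z -> Z Z S]
tree Z Z S Z S => tree eats Z S Z S   [Z -> eats]
tree eats Z S Z S => tree eats Z Z S S Z S   [Z -> Z Z S]
tree eats Z Z S S Z S => tree eats Z Z S Z S S Z S   [Z -> Z Z S]
tree eats Z Z S Z S S Z S => tree eats eats Z S Z S S Z S   [Z -> eats]
tree eats eats Z S Z S S Z S => tree eats eats eats tree S Z S S Z S   [Z -> eats tree]
tree eats eats eats tree S Z S S Z S => tree eats eats eats tree red red Z S S Z S   [S -> red red]
tree eats eats eats tree red red Z S S Z S => tree eats eats eats tree red red eats S S Z S   [Z -> eats]
tree eats eats eats tree red red eats S S Z S => tree eats eats eats tree red red eats red red S Z S   [S -> red red]
tree eats eats eats tree red red eats red red S Z S => tree eats eats eats tree red red eats red red red red Z S   [S -> red red]
tree eats eats eats tree red red eats red red red red Z S => tree eats eats eats tree red red eats red red red red eats tree S   [Z -> eats tree]
tree eats eats eats tree red red eats red red red red eats tree S => tree eats eats eats tree red red eats red red red red eats tree red red   [S -> red red]

S => tree Z => tree Z Z S => tree Z Z S Z S => tree eats Z S Z S => tree eats Z Z S S Z S => tree eats Z Z S Z S S Z S => tree eats eats Z S Z S S Z S => tree eats eats eats tree S Z S S Z S => tree eats eats eats tree red red Z S S Z S => tree eats eats eats tree red red eats S S Z S => tree eats eats eats tree red red eats red red S Z S => tree eats eats eats tree red red eats red red red red Z S => tree eats eats eats tree red red eats red red red red eats tree S => tree eats eats eats tree red red eats red red red red eats tree red red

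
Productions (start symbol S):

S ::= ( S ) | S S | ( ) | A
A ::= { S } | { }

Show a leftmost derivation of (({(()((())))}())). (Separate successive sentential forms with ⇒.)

S ⇒ (S)   [S ::= ( S )]
(S) ⇒ ((S))   [S ::= ( S )]
((S)) ⇒ ((SS))   [S ::= S S]
((SS)) ⇒ ((AS))   [S ::= A]
((AS)) ⇒ (({S}S))   [A ::= { S }]
(({S}S)) ⇒ (({(S)}S))   [S ::= ( S )]
(({(S)}S)) ⇒ (({(SS)}S))   [S ::= S S]
(({(SS)}S)) ⇒ (({(()S)}S))   [S ::= ( )]
(({(()S)}S)) ⇒ (({(()(S))}S))   [S ::= ( S )]
(({(()(S))}S)) ⇒ (({(()((S)))}S))   [S ::= ( S )]
(({(()((S)))}S)) ⇒ (({(()((())))}S))   [S ::= ( )]
(({(()((())))}S)) ⇒ (({(()((())))}()))   [S ::= ( )]

S ⇒ (S) ⇒ ((S)) ⇒ ((SS)) ⇒ ((AS)) ⇒ (({S}S)) ⇒ (({(S)}S)) ⇒ (({(SS)}S)) ⇒ (({(()S)}S)) ⇒ (({(()(S))}S)) ⇒ (({(()((S)))}S)) ⇒ (({(()((())))}S)) ⇒ (({(()((())))}()))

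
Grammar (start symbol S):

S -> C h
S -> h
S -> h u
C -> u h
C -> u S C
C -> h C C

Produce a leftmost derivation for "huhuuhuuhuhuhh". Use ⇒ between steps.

S⇒Ch⇒hCCh⇒huSCCh⇒huhuCCh⇒huhuuSCCh⇒huhuuhuCCh⇒huhuuhuuSCCh⇒huhuuhuuhCCh⇒huhuuhuuhuhCh⇒huhuuhuuhuhuhh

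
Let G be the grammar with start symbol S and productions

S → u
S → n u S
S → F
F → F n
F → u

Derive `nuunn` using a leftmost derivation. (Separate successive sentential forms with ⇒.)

S ⇒ nuS ⇒ nuF ⇒ nuFn ⇒ nuFnn ⇒ nuunn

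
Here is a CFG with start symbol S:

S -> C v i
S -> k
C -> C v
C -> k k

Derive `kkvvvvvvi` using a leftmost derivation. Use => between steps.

S => Cvi => Cvvi => Cvvvi => Cvvvvi => Cvvvvvi => Cvvvvvvi => kkvvvvvvi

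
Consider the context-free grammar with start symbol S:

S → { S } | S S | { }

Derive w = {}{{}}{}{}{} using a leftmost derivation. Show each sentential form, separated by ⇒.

S⇒SS⇒SSS⇒SSSS⇒{}SSS⇒{}SSSS⇒{}{S}SSS⇒{}{{}}SSS⇒{}{{}}{}SS⇒{}{{}}{}{}S⇒{}{{}}{}{}{}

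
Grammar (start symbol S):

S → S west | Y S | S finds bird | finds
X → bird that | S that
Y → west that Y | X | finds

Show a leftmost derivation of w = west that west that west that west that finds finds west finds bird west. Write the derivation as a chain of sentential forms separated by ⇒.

S ⇒ S west   [S → S west]
S west ⇒ S finds bird west   [S → S finds bird]
S finds bird west ⇒ Y S finds bird west   [S → Y S]
Y S finds bird west ⇒ west that Y S finds bird west   [Y → west that Y]
west that Y S finds bird west ⇒ west that west that Y S finds bird west   [Y → west that Y]
west that west that Y S finds bird west ⇒ west that west that west that Y S finds bird west   [Y → west that Y]
west that west that west that Y S finds bird west ⇒ west that west that west that west that Y S finds bird west   [Y → west that Y]
west that west that west that west that Y S finds bird west ⇒ west that west that west that west that finds S finds bird west   [Y → finds]
west that west that west that west that finds S finds bird west ⇒ west that west that west that west that finds S west finds bird west   [S → S west]
west that west that west that west that finds S west finds bird west ⇒ west that west that west that west that finds finds west finds bird west   [S → finds]

S ⇒ S west ⇒ S finds bird west ⇒ Y S finds bird west ⇒ west that Y S finds bird west ⇒ west that west that Y S finds bird west ⇒ west that west that west that Y S finds bird west ⇒ west that west that west that west that Y S finds bird west ⇒ west that west that west that west that finds S finds bird west ⇒ west that west that west that west that finds S west finds bird west ⇒ west that west that west that west that finds finds west finds bird west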